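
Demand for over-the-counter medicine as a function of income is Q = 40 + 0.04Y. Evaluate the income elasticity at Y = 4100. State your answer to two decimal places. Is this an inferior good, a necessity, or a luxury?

0.80 (necessity)

At Y = 4100: Q = 204.000.
dQ/dY = 0.04.
η = (dQ/dY)·(Y/Q) = 0.04 × (4100/204.000) = 0.80.
Since 0 < η < 1, the good is a necessity.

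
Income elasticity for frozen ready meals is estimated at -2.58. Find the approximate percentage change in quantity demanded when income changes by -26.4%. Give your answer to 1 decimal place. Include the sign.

68.1%

%ΔQ ≈ η × %ΔI = -2.58 × (-26.4%) = 68.1%.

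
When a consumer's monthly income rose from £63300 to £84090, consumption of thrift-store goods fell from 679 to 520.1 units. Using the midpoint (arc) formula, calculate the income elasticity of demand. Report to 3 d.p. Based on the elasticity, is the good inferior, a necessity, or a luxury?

-0.939 (inferior good)

ΔQ = 520.1 − 679 = -158.9; midpoint Q̄ = (679 + 520.1)/2 = 599.55.
ΔI = 84090 − 63300 = 20790; midpoint Ī = (63300 + 84090)/2 = 73695.
η = (ΔQ/Q̄) ÷ (ΔI/Ī) = (-158.9/599.55) ÷ (20790/73695) = -0.939.
η < 0 ⇒ inferior good.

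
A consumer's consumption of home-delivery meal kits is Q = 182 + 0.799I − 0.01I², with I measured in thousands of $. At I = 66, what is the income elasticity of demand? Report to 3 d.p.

-0.180

At I = 66: Q = 191.1740.
dQ/dI = 0.799 − 0.02I = -0.52100.
η = (dQ/dI)·(I/Q) = -0.52100 × (66/191.1740) = -0.180.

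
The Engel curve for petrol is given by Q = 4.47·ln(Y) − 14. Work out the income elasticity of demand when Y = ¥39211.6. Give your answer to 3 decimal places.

At Y = 39211.6: Q = 33.278.
dQ/dY = 4.47/Y = 0.000113997 at this income.
η = (dQ/dY)·(Y/Q) = 0.000113997 × (39211.6/33.278) = 0.134.

0.134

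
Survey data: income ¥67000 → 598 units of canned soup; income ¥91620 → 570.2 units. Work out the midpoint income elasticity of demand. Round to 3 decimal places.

ΔQ = 570.2 − 598 = -27.8; midpoint Q̄ = (598 + 570.2)/2 = 584.1.
ΔI = 91620 − 67000 = 24620; midpoint Ī = (67000 + 91620)/2 = 79310.
η = (ΔQ/Q̄) ÷ (ΔI/Ī) = (-27.8/584.1) ÷ (24620/79310) = -0.153.

-0.153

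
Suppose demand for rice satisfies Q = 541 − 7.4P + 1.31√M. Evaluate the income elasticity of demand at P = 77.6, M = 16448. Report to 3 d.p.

At P = 77.6, M = 16448: Q = 134.767.
Holding P constant, ∂Q/∂M = 1.31/(2√M) = 0.00510722.
η_M = (∂Q/∂M)·(M/Q) = 0.00510722 × (16448/134.767) = 0.623.

0.623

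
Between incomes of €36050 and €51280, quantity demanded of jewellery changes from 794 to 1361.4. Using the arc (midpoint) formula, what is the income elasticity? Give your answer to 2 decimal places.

1.51

ΔQ = 1361.4 − 794 = 567.4; midpoint Q̄ = (794 + 1361.4)/2 = 1077.7.
ΔI = 51280 − 36050 = 15230; midpoint Ī = (36050 + 51280)/2 = 43665.
η = (ΔQ/Q̄) ÷ (ΔI/Ī) = (567.4/1077.7) ÷ (15230/43665) = 1.51.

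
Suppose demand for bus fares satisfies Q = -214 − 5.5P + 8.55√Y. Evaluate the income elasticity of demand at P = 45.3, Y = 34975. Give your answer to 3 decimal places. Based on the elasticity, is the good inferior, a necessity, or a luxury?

At P = 45.3, Y = 34975: Q = 1135.837.
Holding P constant, ∂Q/∂Y = 8.55/(2√Y) = 0.022859.
η_Y = (∂Q/∂Y)·(Y/Q) = 0.022859 × (34975/1135.837) = 0.704.
Since 0 < η < 1, this is a necessity.

0.704 (necessity)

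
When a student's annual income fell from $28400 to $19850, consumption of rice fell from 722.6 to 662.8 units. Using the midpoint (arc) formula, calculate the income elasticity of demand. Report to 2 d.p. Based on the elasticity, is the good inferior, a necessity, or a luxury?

0.24 (necessity)

ΔQ = 662.8 − 722.6 = -59.8; midpoint Q̄ = (722.6 + 662.8)/2 = 692.7.
ΔI = 19850 − 28400 = -8550; midpoint Ī = (28400 + 19850)/2 = 24125.
η = (ΔQ/Q̄) ÷ (ΔI/Ī) = (-59.8/692.7) ÷ (-8550/24125) = 0.24.
0 < η < 1 ⇒ necessity.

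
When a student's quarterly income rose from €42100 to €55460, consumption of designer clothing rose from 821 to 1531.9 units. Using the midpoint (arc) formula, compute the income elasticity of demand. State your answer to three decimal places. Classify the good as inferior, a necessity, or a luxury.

ΔQ = 1531.9 − 821 = 710.9; midpoint Q̄ = (821 + 1531.9)/2 = 1176.45.
ΔI = 55460 − 42100 = 13360; midpoint Ī = (42100 + 55460)/2 = 48780.
η = (ΔQ/Q̄) ÷ (ΔI/Ī) = (710.9/1176.45) ÷ (13360/48780) = 2.206.
η > 1 ⇒ luxury.

2.206 (luxury)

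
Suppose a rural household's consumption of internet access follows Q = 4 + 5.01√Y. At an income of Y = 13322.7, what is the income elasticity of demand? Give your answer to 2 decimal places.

0.50

At Y = 13322.7: Q = 582.274.
dQ/dY = 5.01/(2√Y) = 0.0217026 at this income.
η = (dQ/dY)·(Y/Q) = 0.0217026 × (13322.7/582.274) = 0.50.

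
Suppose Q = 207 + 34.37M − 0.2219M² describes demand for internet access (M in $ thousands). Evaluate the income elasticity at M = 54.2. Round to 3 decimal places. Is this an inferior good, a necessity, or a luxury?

At M = 54.2: Q = 1417.9917.
dQ/dM = 34.37 − 0.4438M = 10.31604.
η = (dQ/dM)·(M/Q) = 10.31604 × (54.2/1417.9917) = 0.394.
0 < η < 1 ⇒ necessity.

0.394 (necessity)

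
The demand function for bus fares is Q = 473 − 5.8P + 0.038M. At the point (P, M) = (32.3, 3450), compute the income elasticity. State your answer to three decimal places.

0.315

At P = 32.3, M = 3450: Q = 416.760.
Holding P constant, ∂Q/∂M = 0.038.
η_M = (∂Q/∂M)·(M/Q) = 0.038 × (3450/416.760) = 0.315.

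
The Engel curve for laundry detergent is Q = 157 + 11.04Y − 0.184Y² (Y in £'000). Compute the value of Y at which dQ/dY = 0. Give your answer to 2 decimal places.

30.00

dQ/dY = 11.04 − 0.368Y.
The good is inferior where dQ/dY < 0. Setting dQ/dY = 0 gives Y = 11.04 / 0.368 = 30.00.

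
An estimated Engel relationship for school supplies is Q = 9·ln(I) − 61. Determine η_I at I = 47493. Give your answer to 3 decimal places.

At I = 47493: Q = 35.915.
dQ/dI = 9/I = 0.000189502 at this income.
η = (dQ/dI)·(I/Q) = 0.000189502 × (47493/35.915) = 0.251.

0.251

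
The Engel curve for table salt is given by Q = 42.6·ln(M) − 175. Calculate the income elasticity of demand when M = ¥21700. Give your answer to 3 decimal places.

At M = 21700: Q = 250.364.
dQ/dM = 42.6/M = 0.00196313 at this income.
η = (dQ/dM)·(M/Q) = 0.00196313 × (21700/250.364) = 0.170.

0.170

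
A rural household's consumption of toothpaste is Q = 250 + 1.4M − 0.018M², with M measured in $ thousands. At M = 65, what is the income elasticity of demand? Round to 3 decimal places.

-0.231

At M = 65: Q = 264.9500.
dQ/dM = 1.4 − 0.036M = -0.94000.
η = (dQ/dM)·(M/Q) = -0.94000 × (65/264.9500) = -0.231.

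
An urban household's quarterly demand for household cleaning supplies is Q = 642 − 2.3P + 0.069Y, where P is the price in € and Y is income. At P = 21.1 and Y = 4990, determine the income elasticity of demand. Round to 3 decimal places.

At P = 21.1, Y = 4990: Q = 937.780.
Holding P constant, ∂Q/∂Y = 0.069.
η_Y = (∂Q/∂Y)·(Y/Q) = 0.069 × (4990/937.780) = 0.367.

0.367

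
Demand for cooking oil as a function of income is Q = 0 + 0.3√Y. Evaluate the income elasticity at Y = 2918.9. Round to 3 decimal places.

0.500

At Y = 2918.9: Q = 16.208.
dQ/dY = 0.3/(2√Y) = 0.0027764 at this income.
η = (dQ/dY)·(Y/Q) = 0.0027764 × (2918.9/16.208) = 0.500.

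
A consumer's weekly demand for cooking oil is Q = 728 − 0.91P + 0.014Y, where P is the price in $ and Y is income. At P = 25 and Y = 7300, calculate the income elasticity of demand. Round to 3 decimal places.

0.127

At P = 25, Y = 7300: Q = 807.450.
Holding P constant, ∂Q/∂Y = 0.014.
η_Y = (∂Q/∂Y)·(Y/Q) = 0.014 × (7300/807.450) = 0.127.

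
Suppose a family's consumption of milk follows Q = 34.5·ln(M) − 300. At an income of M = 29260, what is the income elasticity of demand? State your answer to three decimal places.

0.630

At M = 29260: Q = 54.797.
dQ/dM = 34.5/M = 0.00117908 at this income.
η = (dQ/dM)·(M/Q) = 0.00117908 × (29260/54.797) = 0.630.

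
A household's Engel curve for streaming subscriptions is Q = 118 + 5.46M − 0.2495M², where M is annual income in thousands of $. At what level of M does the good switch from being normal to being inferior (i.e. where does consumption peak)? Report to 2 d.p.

dQ/dM = 5.46 − 0.499M.
The good is inferior where dQ/dM < 0. Setting dQ/dM = 0 gives M = 5.46 / 0.499 = 10.94.

10.94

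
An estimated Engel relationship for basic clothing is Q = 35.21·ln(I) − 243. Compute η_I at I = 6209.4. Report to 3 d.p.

0.546

At I = 6209.4: Q = 64.518.
dQ/dI = 35.21/I = 0.00567044 at this income.
η = (dQ/dI)·(I/Q) = 0.00567044 × (6209.4/64.518) = 0.546.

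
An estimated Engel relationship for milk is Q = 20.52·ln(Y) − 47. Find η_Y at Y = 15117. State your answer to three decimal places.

At Y = 15117: Q = 150.476.
dQ/dY = 20.52/Y = 0.00135741 at this income.
η = (dQ/dY)·(Y/Q) = 0.00135741 × (15117/150.476) = 0.136.

0.136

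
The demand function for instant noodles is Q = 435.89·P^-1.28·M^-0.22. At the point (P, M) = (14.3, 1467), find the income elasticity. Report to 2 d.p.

For a multiplicative demand Q = A·P^α·M^β, the income elasticity is β everywhere.
Here β = -0.22, so η = -0.22.

-0.22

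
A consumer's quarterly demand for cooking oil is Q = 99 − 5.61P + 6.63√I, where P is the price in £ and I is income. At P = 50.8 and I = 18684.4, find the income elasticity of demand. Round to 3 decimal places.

0.629

At P = 50.8, I = 18684.4: Q = 720.273.
Holding P constant, ∂Q/∂I = 6.63/(2√I) = 0.0242518.
η_I = (∂Q/∂I)·(I/Q) = 0.0242518 × (18684.4/720.273) = 0.629.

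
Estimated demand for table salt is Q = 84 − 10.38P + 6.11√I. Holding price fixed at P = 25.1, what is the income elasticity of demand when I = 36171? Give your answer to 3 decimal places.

At P = 25.1, I = 36171: Q = 985.503.
Holding P constant, ∂Q/∂I = 6.11/(2√I) = 0.0160632.
η_I = (∂Q/∂I)·(I/Q) = 0.0160632 × (36171/985.503) = 0.590.

0.590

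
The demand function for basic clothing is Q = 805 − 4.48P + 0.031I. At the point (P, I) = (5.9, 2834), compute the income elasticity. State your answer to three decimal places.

At P = 5.9, I = 2834: Q = 866.422.
Holding P constant, ∂Q/∂I = 0.031.
η_I = (∂Q/∂I)·(I/Q) = 0.031 × (2834/866.422) = 0.101.

0.101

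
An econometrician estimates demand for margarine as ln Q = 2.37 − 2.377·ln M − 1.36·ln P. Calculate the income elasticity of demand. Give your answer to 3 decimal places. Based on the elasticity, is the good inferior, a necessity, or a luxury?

In a log-linear demand, the coefficient on ln M is the income elasticity.
So η = -2.377.
η < 0 ⇒ inferior good.

-2.377 (inferior good)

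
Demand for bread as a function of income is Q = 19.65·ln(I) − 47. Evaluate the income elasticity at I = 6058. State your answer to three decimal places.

0.158

At I = 6058: Q = 124.135.
dQ/dI = 19.65/I = 0.00324364 at this income.
η = (dQ/dI)·(I/Q) = 0.00324364 × (6058/124.135) = 0.158.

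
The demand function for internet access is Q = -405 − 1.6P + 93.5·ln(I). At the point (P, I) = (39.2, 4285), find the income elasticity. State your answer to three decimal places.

0.298

At P = 39.2, I = 4285: Q = 314.209.
Holding P constant, ∂Q/∂I = 93.5/I = 0.0218203.
η_I = (∂Q/∂I)·(I/Q) = 0.0218203 × (4285/314.209) = 0.298.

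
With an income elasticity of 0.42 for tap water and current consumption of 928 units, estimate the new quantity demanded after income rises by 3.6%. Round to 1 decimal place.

942.0

%ΔQ ≈ η × %ΔI = 0.42 × 3.6% = 1.512%.
New Q ≈ 928 × (1 + 0.01512) = 942.0.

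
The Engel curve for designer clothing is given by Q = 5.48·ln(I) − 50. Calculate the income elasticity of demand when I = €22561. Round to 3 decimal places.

At I = 22561: Q = 4.931.
dQ/dI = 5.48/I = 0.000242897 at this income.
η = (dQ/dI)·(I/Q) = 0.000242897 × (22561/4.931) = 1.111.

1.111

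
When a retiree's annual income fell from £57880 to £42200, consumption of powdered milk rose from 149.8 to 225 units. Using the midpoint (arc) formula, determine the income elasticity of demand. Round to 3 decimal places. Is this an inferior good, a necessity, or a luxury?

-1.281 (inferior good)

ΔQ = 225 − 149.8 = 75.2; midpoint Q̄ = (149.8 + 225)/2 = 187.4.
ΔI = 42200 − 57880 = -15680; midpoint Ī = (57880 + 42200)/2 = 50040.
η = (ΔQ/Q̄) ÷ (ΔI/Ī) = (75.2/187.4) ÷ (-15680/50040) = -1.281.
η < 0 ⇒ inferior good.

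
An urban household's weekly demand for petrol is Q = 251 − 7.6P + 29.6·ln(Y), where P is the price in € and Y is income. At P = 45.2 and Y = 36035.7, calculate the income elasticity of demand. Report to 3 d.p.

0.136

At P = 45.2, Y = 36035.7: Q = 218.051.
Holding P constant, ∂Q/∂Y = 29.6/Y = 0.000821408.
η_Y = (∂Q/∂Y)·(Y/Q) = 0.000821408 × (36035.7/218.051) = 0.136.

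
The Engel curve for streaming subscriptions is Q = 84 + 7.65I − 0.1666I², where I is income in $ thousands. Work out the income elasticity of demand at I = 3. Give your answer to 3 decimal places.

At I = 3: Q = 105.4506.
dQ/dI = 7.65 − 0.3332I = 6.65040.
η = (dQ/dI)·(I/Q) = 6.65040 × (3/105.4506) = 0.189.

0.189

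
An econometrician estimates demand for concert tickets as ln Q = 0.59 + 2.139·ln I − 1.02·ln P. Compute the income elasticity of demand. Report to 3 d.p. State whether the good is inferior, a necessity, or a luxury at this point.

In a log-linear demand, the coefficient on ln I is the income elasticity.
So η = 2.139.
η > 1 ⇒ luxury.

2.139 (luxury)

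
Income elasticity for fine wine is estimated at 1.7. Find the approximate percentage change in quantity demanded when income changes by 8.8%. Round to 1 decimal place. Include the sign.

%ΔQ ≈ η × %ΔI = 1.7 × 8.8% = 15.0%.

15.0%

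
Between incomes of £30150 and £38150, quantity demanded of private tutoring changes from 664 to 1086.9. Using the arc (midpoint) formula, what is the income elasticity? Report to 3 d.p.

ΔQ = 1086.9 − 664 = 422.9; midpoint Q̄ = (664 + 1086.9)/2 = 875.45.
ΔI = 38150 − 30150 = 8000; midpoint Ī = (30150 + 38150)/2 = 34150.
η = (ΔQ/Q̄) ÷ (ΔI/Ī) = (422.9/875.45) ÷ (8000/34150) = 2.062.

2.062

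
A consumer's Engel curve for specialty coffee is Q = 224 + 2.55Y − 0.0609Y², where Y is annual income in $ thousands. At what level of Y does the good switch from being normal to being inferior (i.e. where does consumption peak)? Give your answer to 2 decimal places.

dQ/dY = 2.55 − 0.1218Y.
The good is inferior where dQ/dY < 0. Setting dQ/dY = 0 gives Y = 2.55 / 0.1218 = 20.94.

20.94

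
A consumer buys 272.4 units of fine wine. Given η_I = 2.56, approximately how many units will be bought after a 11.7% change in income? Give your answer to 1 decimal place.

354.0

%ΔQ ≈ η × %ΔI = 2.56 × 11.7% = 29.952%.
New Q ≈ 272.4 × (1 + 0.29952) = 354.0.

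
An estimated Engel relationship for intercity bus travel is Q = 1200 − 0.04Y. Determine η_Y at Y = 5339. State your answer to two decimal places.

-0.22

At Y = 5339: Q = 986.440.
dQ/dY = −0.04.
η = (dQ/dY)·(Y/Q) = -0.04 × (5339/986.440) = -0.22.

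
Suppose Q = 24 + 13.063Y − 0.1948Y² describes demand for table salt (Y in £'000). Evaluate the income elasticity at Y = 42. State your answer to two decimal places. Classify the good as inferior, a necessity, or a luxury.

At Y = 42: Q = 229.0188.
dQ/dY = 13.063 − 0.3896Y = -3.30020.
η = (dQ/dY)·(Y/Q) = -3.30020 × (42/229.0188) = -0.61.
η < 0 ⇒ inferior good.

-0.61 (inferior good)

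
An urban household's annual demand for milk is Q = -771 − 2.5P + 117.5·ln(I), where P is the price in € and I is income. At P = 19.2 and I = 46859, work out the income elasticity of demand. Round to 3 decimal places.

0.264

At P = 19.2, I = 46859: Q = 444.701.
Holding P constant, ∂Q/∂I = 117.5/I = 0.00250752.
η_I = (∂Q/∂I)·(I/Q) = 0.00250752 × (46859/444.701) = 0.264.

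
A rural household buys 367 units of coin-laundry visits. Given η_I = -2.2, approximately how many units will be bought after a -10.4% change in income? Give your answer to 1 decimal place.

%ΔQ ≈ η × %ΔI = -2.2 × (-10.4%) = 22.88%.
New Q ≈ 367 × (1 + 0.2288) = 451.0.

451.0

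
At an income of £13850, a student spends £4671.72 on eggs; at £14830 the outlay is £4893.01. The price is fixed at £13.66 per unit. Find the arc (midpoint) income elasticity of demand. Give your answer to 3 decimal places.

0.677

With a constant price, Q₁ = 4671.72/13.66 = 342.000 and Q₂ = 4893.01/13.66 = 358.200 (equivalently, work directly with expenditure since P cancels).
Midpoint %ΔQ = (4893.01 − 4671.72)/4782.37 = 0.04627; midpoint %ΔI = (14830 − 13850)/14340 = 0.06834.
η = 0.04627 / 0.06834 = 0.677.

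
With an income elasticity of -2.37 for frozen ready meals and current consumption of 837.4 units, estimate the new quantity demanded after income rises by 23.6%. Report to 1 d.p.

369.0

%ΔQ ≈ η × %ΔI = -2.37 × 23.6% = -55.932%.
New Q ≈ 837.4 × (1 − 0.55932) = 369.0.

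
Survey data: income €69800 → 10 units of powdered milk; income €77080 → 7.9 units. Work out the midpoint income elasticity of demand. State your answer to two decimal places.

ΔQ = 7.9 − 10 = -2.1; midpoint Q̄ = (10 + 7.9)/2 = 8.95.
ΔI = 77080 − 69800 = 7280; midpoint Ī = (69800 + 77080)/2 = 73440.
η = (ΔQ/Q̄) ÷ (ΔI/Ī) = (-2.1/8.95) ÷ (7280/73440) = -2.37.

-2.37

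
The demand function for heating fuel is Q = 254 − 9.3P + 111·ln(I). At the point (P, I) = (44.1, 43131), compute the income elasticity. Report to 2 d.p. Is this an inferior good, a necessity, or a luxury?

At P = 44.1, I = 43131: Q = 1028.462.
Holding P constant, ∂Q/∂I = 111/I = 0.00257355.
η_I = (∂Q/∂I)·(I/Q) = 0.00257355 × (43131/1028.462) = 0.11.
Since 0 < η < 1, this is a necessity.

0.11 (necessity)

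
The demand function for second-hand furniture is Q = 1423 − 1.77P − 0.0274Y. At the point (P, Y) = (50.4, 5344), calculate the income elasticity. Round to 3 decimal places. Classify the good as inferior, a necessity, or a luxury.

At P = 50.4, Y = 5344: Q = 1187.366.
Holding P constant, ∂Q/∂Y = −0.0274.
η_Y = (∂Q/∂Y)·(Y/Q) = -0.0274 × (5344/1187.366) = -0.123.
Since η < 0, this is an inferior good.

-0.123 (inferior good)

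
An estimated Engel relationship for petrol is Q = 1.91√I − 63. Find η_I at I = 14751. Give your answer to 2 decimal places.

At I = 14751: Q = 168.977.
dQ/dI = 1.91/(2√I) = 0.00786308 at this income.
η = (dQ/dI)·(I/Q) = 0.00786308 × (14751/168.977) = 0.69.

0.69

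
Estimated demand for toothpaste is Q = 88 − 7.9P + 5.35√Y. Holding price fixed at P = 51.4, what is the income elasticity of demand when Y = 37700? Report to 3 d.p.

At P = 51.4, Y = 37700: Q = 720.722.
Holding P constant, ∂Q/∂Y = 5.35/(2√Y) = 0.013777.
η_Y = (∂Q/∂Y)·(Y/Q) = 0.013777 × (37700/720.722) = 0.721.

0.721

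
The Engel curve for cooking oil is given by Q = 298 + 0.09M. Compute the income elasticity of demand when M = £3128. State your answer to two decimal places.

0.49

At M = 3128: Q = 579.520.
dQ/dM = 0.09.
η = (dQ/dM)·(M/Q) = 0.09 × (3128/579.520) = 0.49.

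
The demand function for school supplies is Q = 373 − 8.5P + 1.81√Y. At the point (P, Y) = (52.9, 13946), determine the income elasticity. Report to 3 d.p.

At P = 52.9, Y = 13946: Q = 137.099.
Holding P constant, ∂Q/∂Y = 1.81/(2√Y) = 0.00766344.
η_Y = (∂Q/∂Y)·(Y/Q) = 0.00766344 × (13946/137.099) = 0.780.

0.780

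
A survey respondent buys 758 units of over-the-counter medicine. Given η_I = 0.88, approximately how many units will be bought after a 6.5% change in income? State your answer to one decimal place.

801.4

%ΔQ ≈ η × %ΔI = 0.88 × 6.5% = 5.72%.
New Q ≈ 758 × (1 + 0.0572) = 801.4.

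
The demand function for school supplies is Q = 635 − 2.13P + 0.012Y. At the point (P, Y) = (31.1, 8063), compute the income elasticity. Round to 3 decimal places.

0.145

At P = 31.1, Y = 8063: Q = 665.513.
Holding P constant, ∂Q/∂Y = 0.012.
η_Y = (∂Q/∂Y)·(Y/Q) = 0.012 × (8063/665.513) = 0.145.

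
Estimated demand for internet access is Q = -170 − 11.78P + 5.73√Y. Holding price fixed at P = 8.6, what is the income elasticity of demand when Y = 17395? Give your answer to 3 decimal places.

At P = 8.6, Y = 17395: Q = 484.422.
Holding P constant, ∂Q/∂Y = 5.73/(2√Y) = 0.0217226.
η_Y = (∂Q/∂Y)·(Y/Q) = 0.0217226 × (17395/484.422) = 0.780.

0.780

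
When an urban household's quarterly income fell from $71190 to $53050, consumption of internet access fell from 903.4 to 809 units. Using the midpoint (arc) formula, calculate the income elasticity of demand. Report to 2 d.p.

0.38

ΔQ = 809 − 903.4 = -94.4; midpoint Q̄ = (903.4 + 809)/2 = 856.2.
ΔI = 53050 − 71190 = -18140; midpoint Ī = (71190 + 53050)/2 = 62120.
η = (ΔQ/Q̄) ÷ (ΔI/Ī) = (-94.4/856.2) ÷ (-18140/62120) = 0.38.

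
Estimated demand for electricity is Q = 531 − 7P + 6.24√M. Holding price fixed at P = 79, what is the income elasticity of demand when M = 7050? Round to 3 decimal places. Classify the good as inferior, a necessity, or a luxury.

0.522 (necessity)

At P = 79, M = 7050: Q = 501.937.
Holding P constant, ∂Q/∂M = 6.24/(2√M) = 0.0371587.
η_M = (∂Q/∂M)·(M/Q) = 0.0371587 × (7050/501.937) = 0.522.
Since 0 < η < 1, this is a necessity.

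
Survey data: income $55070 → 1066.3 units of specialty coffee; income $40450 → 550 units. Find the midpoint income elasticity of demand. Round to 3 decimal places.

ΔQ = 550 − 1066.3 = -516.3; midpoint Q̄ = (1066.3 + 550)/2 = 808.15.
ΔI = 40450 − 55070 = -14620; midpoint Ī = (55070 + 40450)/2 = 47760.
η = (ΔQ/Q̄) ÷ (ΔI/Ī) = (-516.3/808.15) ÷ (-14620/47760) = 2.087.

2.087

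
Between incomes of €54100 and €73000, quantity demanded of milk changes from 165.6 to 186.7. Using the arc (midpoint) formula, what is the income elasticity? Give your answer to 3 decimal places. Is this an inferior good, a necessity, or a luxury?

ΔQ = 186.7 − 165.6 = 21.1; midpoint Q̄ = (165.6 + 186.7)/2 = 176.15.
ΔI = 73000 − 54100 = 18900; midpoint Ī = (54100 + 73000)/2 = 63550.
η = (ΔQ/Q̄) ÷ (ΔI/Ī) = (21.1/176.15) ÷ (18900/63550) = 0.403.
0 < η < 1 ⇒ necessity.

0.403 (necessity)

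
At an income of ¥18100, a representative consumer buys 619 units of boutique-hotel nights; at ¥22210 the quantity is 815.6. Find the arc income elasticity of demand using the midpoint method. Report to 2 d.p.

1.34

ΔQ = 815.6 − 619 = 196.6; midpoint Q̄ = (619 + 815.6)/2 = 717.3.
ΔI = 22210 − 18100 = 4110; midpoint Ī = (18100 + 22210)/2 = 20155.
η = (ΔQ/Q̄) ÷ (ΔI/Ī) = (196.6/717.3) ÷ (4110/20155) = 1.34.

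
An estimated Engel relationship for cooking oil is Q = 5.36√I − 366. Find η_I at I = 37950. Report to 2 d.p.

0.77

At I = 37950: Q = 678.169.
dQ/dI = 5.36/(2√I) = 0.0137572 at this income.
η = (dQ/dI)·(I/Q) = 0.0137572 × (37950/678.169) = 0.77.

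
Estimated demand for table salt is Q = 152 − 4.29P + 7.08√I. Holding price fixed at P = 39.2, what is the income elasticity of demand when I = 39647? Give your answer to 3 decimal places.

At P = 39.2, I = 39647: Q = 1393.570.
Holding P constant, ∂Q/∂I = 7.08/(2√I) = 0.0177786.
η_I = (∂Q/∂I)·(I/Q) = 0.0177786 × (39647/1393.570) = 0.506.

0.506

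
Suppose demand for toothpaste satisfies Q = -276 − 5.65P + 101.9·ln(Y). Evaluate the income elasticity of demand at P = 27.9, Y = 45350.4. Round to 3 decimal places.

At P = 27.9, Y = 45350.4: Q = 658.955.
Holding P constant, ∂Q/∂Y = 101.9/Y = 0.00224695.
η_Y = (∂Q/∂Y)·(Y/Q) = 0.00224695 × (45350.4/658.955) = 0.155.

0.155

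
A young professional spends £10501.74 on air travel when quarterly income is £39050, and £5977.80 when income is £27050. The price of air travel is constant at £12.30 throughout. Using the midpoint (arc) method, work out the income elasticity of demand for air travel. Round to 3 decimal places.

1.512

With a constant price, Q₁ = 10501.74/12.30 = 853.800 and Q₂ = 5977.80/12.30 = 486.000 (equivalently, work directly with expenditure since P cancels).
Midpoint %ΔQ = (5977.80 − 10501.74)/8239.77 = -0.54904; midpoint %ΔI = (27050 − 39050)/33050 = -0.36309.
η = -0.54904 / -0.36309 = 1.512.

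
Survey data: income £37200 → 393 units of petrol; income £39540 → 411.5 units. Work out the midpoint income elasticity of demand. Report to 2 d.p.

ΔQ = 411.5 − 393 = 18.5; midpoint Q̄ = (393 + 411.5)/2 = 402.25.
ΔI = 39540 − 37200 = 2340; midpoint Ī = (37200 + 39540)/2 = 38370.
η = (ΔQ/Q̄) ÷ (ΔI/Ī) = (18.5/402.25) ÷ (2340/38370) = 0.75.

0.75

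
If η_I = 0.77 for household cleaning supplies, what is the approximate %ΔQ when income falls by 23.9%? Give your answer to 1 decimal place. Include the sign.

-18.4%

%ΔQ ≈ η × %ΔI = 0.77 × (-23.9%) = -18.4%.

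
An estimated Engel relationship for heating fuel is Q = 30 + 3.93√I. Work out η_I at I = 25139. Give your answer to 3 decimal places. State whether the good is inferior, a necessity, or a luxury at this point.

At I = 25139: Q = 653.113.
dQ/dI = 3.93/(2√I) = 0.0123933 at this income.
η = (dQ/dI)·(I/Q) = 0.0123933 × (25139/653.113) = 0.477.
Since 0 < η < 1, the good is a necessity.

0.477 (necessity)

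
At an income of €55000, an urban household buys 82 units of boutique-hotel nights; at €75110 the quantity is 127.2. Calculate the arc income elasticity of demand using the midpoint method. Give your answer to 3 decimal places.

ΔQ = 127.2 − 82 = 45.2; midpoint Q̄ = (82 + 127.2)/2 = 104.6.
ΔI = 75110 − 55000 = 20110; midpoint Ī = (55000 + 75110)/2 = 65055.
η = (ΔQ/Q̄) ÷ (ΔI/Ī) = (45.2/104.6) ÷ (20110/65055) = 1.398.

1.398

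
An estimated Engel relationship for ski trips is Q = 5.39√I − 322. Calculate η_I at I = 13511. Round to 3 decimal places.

1.029

At I = 13511: Q = 304.516.
dQ/dI = 5.39/(2√I) = 0.0231854 at this income.
η = (dQ/dI)·(I/Q) = 0.0231854 × (13511/304.516) = 1.029.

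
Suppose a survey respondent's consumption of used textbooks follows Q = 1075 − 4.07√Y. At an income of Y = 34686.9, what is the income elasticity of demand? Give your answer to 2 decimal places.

At Y = 34686.9: Q = 316.986.
dQ/dY = -4.07/(2√Y) = -0.0109265 at this income.
η = (dQ/dY)·(Y/Q) = -0.0109265 × (34686.9/316.986) = -1.20.

-1.20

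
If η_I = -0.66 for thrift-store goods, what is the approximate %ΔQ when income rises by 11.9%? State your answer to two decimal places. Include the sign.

%ΔQ ≈ η × %ΔI = -0.66 × 11.9% = -7.85%.

-7.85%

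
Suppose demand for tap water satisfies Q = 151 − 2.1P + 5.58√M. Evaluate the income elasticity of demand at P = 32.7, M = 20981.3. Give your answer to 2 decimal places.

At P = 32.7, M = 20981.3: Q = 890.589.
Holding P constant, ∂Q/∂M = 5.58/(2√M) = 0.0192614.
η_M = (∂Q/∂M)·(M/Q) = 0.0192614 × (20981.3/890.589) = 0.45.

0.45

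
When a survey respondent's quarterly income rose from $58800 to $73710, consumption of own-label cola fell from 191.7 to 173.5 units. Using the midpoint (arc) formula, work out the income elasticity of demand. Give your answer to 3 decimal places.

-0.443

ΔQ = 173.5 − 191.7 = -18.2; midpoint Q̄ = (191.7 + 173.5)/2 = 182.6.
ΔI = 73710 − 58800 = 14910; midpoint Ī = (58800 + 73710)/2 = 66255.
η = (ΔQ/Q̄) ÷ (ΔI/Ī) = (-18.2/182.6) ÷ (14910/66255) = -0.443.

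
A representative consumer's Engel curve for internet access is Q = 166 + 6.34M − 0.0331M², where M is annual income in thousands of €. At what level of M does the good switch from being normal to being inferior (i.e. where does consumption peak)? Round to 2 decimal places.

dQ/dM = 6.34 − 0.0662M.
The good is inferior where dQ/dM < 0. Setting dQ/dM = 0 gives M = 6.34 / 0.0662 = 95.77.

95.77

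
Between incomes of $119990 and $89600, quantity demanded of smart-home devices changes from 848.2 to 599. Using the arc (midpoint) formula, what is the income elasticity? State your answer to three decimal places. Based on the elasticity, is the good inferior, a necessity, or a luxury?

1.188 (luxury)

ΔQ = 599 − 848.2 = -249.2; midpoint Q̄ = (848.2 + 599)/2 = 723.6.
ΔI = 89600 − 119990 = -30390; midpoint Ī = (119990 + 89600)/2 = 104795.
η = (ΔQ/Q̄) ÷ (ΔI/Ī) = (-249.2/723.6) ÷ (-30390/104795) = 1.188.
η > 1 ⇒ luxury.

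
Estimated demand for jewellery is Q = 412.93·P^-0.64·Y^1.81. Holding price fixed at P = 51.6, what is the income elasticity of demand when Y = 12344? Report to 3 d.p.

1.810

For a multiplicative demand Q = A·P^α·Y^β, the income elasticity is β everywhere.
Here β = 1.81, so η = 1.810.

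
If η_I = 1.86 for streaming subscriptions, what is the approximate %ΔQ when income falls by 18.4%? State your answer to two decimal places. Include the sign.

%ΔQ ≈ η × %ΔI = 1.86 × (-18.4%) = -34.22%.

-34.22%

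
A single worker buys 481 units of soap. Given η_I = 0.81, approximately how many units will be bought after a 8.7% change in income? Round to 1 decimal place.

%ΔQ ≈ η × %ΔI = 0.81 × 8.7% = 7.047%.
New Q ≈ 481 × (1 + 0.07047) = 514.9.

514.9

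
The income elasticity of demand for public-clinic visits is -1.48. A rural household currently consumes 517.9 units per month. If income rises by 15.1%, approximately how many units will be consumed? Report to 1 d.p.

%ΔQ ≈ η × %ΔI = -1.48 × 15.1% = -22.348%.
New Q ≈ 517.9 × (1 − 0.22348) = 402.2.

402.2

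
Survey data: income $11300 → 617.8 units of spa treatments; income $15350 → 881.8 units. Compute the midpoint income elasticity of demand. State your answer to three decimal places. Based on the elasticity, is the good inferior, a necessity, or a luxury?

1.158 (luxury)

ΔQ = 881.8 − 617.8 = 264; midpoint Q̄ = (617.8 + 881.8)/2 = 749.8.
ΔI = 15350 − 11300 = 4050; midpoint Ī = (11300 + 15350)/2 = 13325.
η = (ΔQ/Q̄) ÷ (ΔI/Ī) = (264/749.8) ÷ (4050/13325) = 1.158.
η > 1 ⇒ luxury.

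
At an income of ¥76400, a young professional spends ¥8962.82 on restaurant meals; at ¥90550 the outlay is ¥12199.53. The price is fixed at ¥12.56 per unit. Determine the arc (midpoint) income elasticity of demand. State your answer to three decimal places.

1.805

With a constant price, Q₁ = 8962.82/12.56 = 713.600 and Q₂ = 12199.53/12.56 = 971.300 (equivalently, work directly with expenditure since P cancels).
Midpoint %ΔQ = (12199.53 − 8962.82)/10581.18 = 0.30589; midpoint %ΔI = (90550 − 76400)/83475 = 0.16951.
η = 0.30589 / 0.16951 = 1.805.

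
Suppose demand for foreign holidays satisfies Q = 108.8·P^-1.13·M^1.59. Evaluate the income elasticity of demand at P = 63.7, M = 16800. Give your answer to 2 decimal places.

For a multiplicative demand Q = A·P^α·M^β, the income elasticity is β everywhere.
Here β = 1.59, so η = 1.59.

1.59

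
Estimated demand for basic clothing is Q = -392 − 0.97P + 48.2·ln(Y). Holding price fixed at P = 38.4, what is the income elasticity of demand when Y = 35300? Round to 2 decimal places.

0.64

At P = 38.4, Y = 35300: Q = 75.485.
Holding P constant, ∂Q/∂Y = 48.2/Y = 0.00136544.
η_Y = (∂Q/∂Y)·(Y/Q) = 0.00136544 × (35300/75.485) = 0.64.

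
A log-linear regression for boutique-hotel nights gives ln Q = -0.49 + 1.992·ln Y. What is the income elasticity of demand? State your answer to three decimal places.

1.992

In a log-linear demand, the coefficient on ln Y is the income elasticity.
So η = 1.992.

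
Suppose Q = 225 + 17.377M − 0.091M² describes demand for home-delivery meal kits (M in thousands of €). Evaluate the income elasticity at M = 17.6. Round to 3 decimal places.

At M = 17.6: Q = 502.6470.
dQ/dM = 17.377 − 0.182M = 14.17380.
η = (dQ/dM)·(M/Q) = 14.17380 × (17.6/502.6470) = 0.496.

0.496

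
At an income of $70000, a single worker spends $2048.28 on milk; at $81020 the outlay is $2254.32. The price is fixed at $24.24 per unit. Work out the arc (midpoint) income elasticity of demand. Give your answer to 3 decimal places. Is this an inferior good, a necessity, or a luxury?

0.656 (necessity)

With a constant price, Q₁ = 2048.28/24.24 = 84.500 and Q₂ = 2254.32/24.24 = 93.000 (equivalently, work directly with expenditure since P cancels).
Midpoint %ΔQ = (2254.32 − 2048.28)/2151.30 = 0.09577; midpoint %ΔI = (81020 − 70000)/75510 = 0.14594.
η = 0.09577 / 0.14594 = 0.656.
0 < η < 1 ⇒ necessity.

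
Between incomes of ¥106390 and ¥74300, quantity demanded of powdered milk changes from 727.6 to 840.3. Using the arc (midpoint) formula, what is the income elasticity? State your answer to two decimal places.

-0.40

ΔQ = 840.3 − 727.6 = 112.7; midpoint Q̄ = (727.6 + 840.3)/2 = 783.95.
ΔI = 74300 − 106390 = -32090; midpoint Ī = (106390 + 74300)/2 = 90345.
η = (ΔQ/Q̄) ÷ (ΔI/Ī) = (112.7/783.95) ÷ (-32090/90345) = -0.40.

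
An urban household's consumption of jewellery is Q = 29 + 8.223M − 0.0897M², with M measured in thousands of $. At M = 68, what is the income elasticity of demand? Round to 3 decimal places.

-1.559

At M = 68: Q = 173.3912.
dQ/dM = 8.223 − 0.1794M = -3.97620.
η = (dQ/dM)·(M/Q) = -3.97620 × (68/173.3912) = -1.559.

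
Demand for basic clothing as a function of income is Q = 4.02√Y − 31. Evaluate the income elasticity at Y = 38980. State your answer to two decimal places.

At Y = 38980: Q = 762.683.
dQ/dY = 4.02/(2√Y) = 0.0101806 at this income.
η = (dQ/dY)·(Y/Q) = 0.0101806 × (38980/762.683) = 0.52.

0.52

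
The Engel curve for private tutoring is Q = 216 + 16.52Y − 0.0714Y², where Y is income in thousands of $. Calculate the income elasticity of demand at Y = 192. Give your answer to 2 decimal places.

At Y = 192: Q = 755.7504.
dQ/dY = 16.52 − 0.1428Y = -10.89760.
η = (dQ/dY)·(Y/Q) = -10.89760 × (192/755.7504) = -2.77.

-2.77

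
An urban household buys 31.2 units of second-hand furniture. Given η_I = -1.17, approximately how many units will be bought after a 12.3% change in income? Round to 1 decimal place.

26.7

%ΔQ ≈ η × %ΔI = -1.17 × 12.3% = -14.391%.
New Q ≈ 31.2 × (1 − 0.14391) = 26.7.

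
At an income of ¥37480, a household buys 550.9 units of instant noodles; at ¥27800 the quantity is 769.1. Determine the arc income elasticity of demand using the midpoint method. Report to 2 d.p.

ΔQ = 769.1 − 550.9 = 218.2; midpoint Q̄ = (550.9 + 769.1)/2 = 660.
ΔI = 27800 − 37480 = -9680; midpoint Ī = (37480 + 27800)/2 = 32640.
η = (ΔQ/Q̄) ÷ (ΔI/Ī) = (218.2/660) ÷ (-9680/32640) = -1.11.

-1.11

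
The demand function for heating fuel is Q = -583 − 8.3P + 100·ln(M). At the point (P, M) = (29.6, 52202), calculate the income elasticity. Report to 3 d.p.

0.388

At P = 29.6, M = 52202: Q = 257.608.
Holding P constant, ∂Q/∂M = 100/M = 0.00191564.
η_M = (∂Q/∂M)·(M/Q) = 0.00191564 × (52202/257.608) = 0.388.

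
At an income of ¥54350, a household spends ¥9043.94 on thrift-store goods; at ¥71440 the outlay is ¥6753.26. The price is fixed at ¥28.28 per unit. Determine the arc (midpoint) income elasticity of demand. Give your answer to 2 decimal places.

With a constant price, Q₁ = 9043.94/28.28 = 319.800 and Q₂ = 6753.26/28.28 = 238.800 (equivalently, work directly with expenditure since P cancels).
Midpoint %ΔQ = (6753.26 − 9043.94)/7898.60 = -0.29001; midpoint %ΔI = (71440 − 54350)/62895 = 0.27172.
η = -0.29001 / 0.27172 = -1.07.

-1.07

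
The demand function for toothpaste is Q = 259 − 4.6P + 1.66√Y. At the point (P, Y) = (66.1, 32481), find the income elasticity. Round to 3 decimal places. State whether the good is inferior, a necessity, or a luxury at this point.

At P = 66.1, Y = 32481: Q = 254.113.
Holding P constant, ∂Q/∂Y = 1.66/(2√Y) = 0.00460536.
η_Y = (∂Q/∂Y)·(Y/Q) = 0.00460536 × (32481/254.113) = 0.589.
Since 0 < η < 1, this is a necessity.

0.589 (necessity)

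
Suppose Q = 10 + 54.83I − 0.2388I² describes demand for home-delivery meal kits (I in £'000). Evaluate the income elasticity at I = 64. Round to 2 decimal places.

0.61

At I = 64: Q = 2540.9952.
dQ/dI = 54.83 − 0.4776I = 24.26360.
η = (dQ/dI)·(I/Q) = 24.26360 × (64/2540.9952) = 0.61.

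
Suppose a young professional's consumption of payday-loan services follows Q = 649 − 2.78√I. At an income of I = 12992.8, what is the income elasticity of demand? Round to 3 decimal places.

-0.477

At I = 12992.8: Q = 332.119.
dQ/dI = -2.78/(2√I) = -0.0121945 at this income.
η = (dQ/dI)·(I/Q) = -0.0121945 × (12992.8/332.119) = -0.477.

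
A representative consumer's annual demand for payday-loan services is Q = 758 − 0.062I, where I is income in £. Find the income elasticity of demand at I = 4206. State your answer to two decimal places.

-0.52

At I = 4206: Q = 497.228.
dQ/dI = −0.062.
η = (dQ/dI)·(I/Q) = -0.062 × (4206/497.228) = -0.52.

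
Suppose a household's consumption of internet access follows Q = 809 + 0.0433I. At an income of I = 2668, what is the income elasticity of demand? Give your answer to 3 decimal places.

0.125

At I = 2668: Q = 924.524.
dQ/dI = 0.0433.
η = (dQ/dI)·(I/Q) = 0.0433 × (2668/924.524) = 0.125.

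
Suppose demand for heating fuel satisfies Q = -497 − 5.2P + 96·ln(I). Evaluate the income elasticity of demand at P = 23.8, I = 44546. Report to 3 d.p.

0.236

At P = 23.8, I = 44546: Q = 406.851.
Holding P constant, ∂Q/∂I = 96/I = 0.00215508.
η_I = (∂Q/∂I)·(I/Q) = 0.00215508 × (44546/406.851) = 0.236.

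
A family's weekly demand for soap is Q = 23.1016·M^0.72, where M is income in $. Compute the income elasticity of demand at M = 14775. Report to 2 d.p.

0.72

For Q = A·M^β the income elasticity is constant and equal to β.
Here β = 0.72, so η = 0.72.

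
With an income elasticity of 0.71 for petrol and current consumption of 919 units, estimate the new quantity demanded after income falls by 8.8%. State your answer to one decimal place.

861.6

%ΔQ ≈ η × %ΔI = 0.71 × (-8.8%) = -6.248%.
New Q ≈ 919 × (1 − 0.06248) = 861.6.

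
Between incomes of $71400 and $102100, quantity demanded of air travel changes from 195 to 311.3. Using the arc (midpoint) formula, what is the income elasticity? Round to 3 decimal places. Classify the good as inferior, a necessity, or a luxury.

ΔQ = 311.3 − 195 = 116.3; midpoint Q̄ = (195 + 311.3)/2 = 253.15.
ΔI = 102100 − 71400 = 30700; midpoint Ī = (71400 + 102100)/2 = 86750.
η = (ΔQ/Q̄) ÷ (ΔI/Ī) = (116.3/253.15) ÷ (30700/86750) = 1.298.
η > 1 ⇒ luxury.

1.298 (luxury)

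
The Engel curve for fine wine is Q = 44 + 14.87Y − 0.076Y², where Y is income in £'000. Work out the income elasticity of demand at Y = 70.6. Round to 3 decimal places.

0.409

At Y = 70.6: Q = 715.0106.
dQ/dY = 14.87 − 0.152Y = 4.13880.
η = (dQ/dY)·(Y/Q) = 4.13880 × (70.6/715.0106) = 0.409.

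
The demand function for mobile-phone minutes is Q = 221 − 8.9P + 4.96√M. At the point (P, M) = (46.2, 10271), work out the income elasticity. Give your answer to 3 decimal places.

At P = 46.2, M = 10271: Q = 312.496.
Holding P constant, ∂Q/∂M = 4.96/(2√M) = 0.0244706.
η_M = (∂Q/∂M)·(M/Q) = 0.0244706 × (10271/312.496) = 0.804.

0.804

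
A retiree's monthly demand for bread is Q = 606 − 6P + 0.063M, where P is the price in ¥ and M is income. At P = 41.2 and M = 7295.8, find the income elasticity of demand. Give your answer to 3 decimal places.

0.562

At P = 41.2, M = 7295.8: Q = 818.435.
Holding P constant, ∂Q/∂M = 0.063.
η_M = (∂Q/∂M)·(M/Q) = 0.063 × (7295.8/818.435) = 0.562.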